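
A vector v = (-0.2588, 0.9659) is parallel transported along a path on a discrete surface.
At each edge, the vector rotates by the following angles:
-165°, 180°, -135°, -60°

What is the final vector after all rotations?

Total rotation: (-165°) + 180° + (-135°) + (-60°) = -180° ≡ 180° (mod 360°). Final vector: (0.2588, -0.9659)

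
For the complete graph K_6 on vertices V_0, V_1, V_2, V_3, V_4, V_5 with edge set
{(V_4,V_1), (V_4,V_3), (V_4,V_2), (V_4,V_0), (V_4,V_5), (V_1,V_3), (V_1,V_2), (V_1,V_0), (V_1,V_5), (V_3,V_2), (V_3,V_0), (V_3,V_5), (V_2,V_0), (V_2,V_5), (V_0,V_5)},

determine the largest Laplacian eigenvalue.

For the complete graph K_n, L = nI − J (J = all-ones matrix). J has eigenvalues n (once, eigenvector 𝟙) and 0 (multiplicity n−1), so L has eigenvalues 0 (once) and n (multiplicity n−1). Here n = 6: eigenvalue 0 once and 6 with multiplicity 5.
Laplacian eigenvalues: [0.0, 6.0, 6.0, 6.0, 6.0, 6.0]. Largest eigenvalue (spectral radius) = 6.0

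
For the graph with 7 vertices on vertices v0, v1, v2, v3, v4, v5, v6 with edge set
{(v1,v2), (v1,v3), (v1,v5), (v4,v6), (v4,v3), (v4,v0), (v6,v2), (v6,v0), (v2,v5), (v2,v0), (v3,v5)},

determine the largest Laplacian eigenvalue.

Degrees: deg(v0) = 3, deg(v1) = 3, deg(v2) = 4, deg(v3) = 3, deg(v4) = 3, deg(v5) = 3, deg(v6) = 3.
L = D − A with rows/columns ordered (v0, v1, v2, v3, v4, v5, v6):
  [ 3,  0, -1,  0, -1,  0, -1]
  [ 0,  3, -1, -1,  0, -1,  0]
  [-1, -1,  4,  0,  0, -1, -1]
  [ 0, -1,  0,  3, -1, -1,  0]
  [-1,  0,  0, -1,  3,  0, -1]
  [ 0, -1, -1, -1,  0,  3,  0]
  [-1,  0, -1,  0, -1,  0,  3]
Characteristic polynomial: det(λI − L) = λ(λ² − 6λ + 6)(λ² − 8λ + 14)(λ − 4)².
Roots: λ = 0; (λ² − 6λ + 6) = 0 ⇒ λ = 3 ± √3 ≈ 1.2679, 4.7321; (λ² − 8λ + 14) = 0 ⇒ λ = 4 ± √2 ≈ 2.5858, 5.4142; (λ − 4) = 0 ⇒ λ = 4 (multiplicity 2).
(Check: the roots sum (with multiplicity) to 22, matching trace L = Σdeg = 2·11 = 22.)
Laplacian eigenvalues: [0.0, 1.2679, 2.5858, 4.0, 4.0, 4.7321, 5.4142]. Largest eigenvalue (spectral radius) = 5.4142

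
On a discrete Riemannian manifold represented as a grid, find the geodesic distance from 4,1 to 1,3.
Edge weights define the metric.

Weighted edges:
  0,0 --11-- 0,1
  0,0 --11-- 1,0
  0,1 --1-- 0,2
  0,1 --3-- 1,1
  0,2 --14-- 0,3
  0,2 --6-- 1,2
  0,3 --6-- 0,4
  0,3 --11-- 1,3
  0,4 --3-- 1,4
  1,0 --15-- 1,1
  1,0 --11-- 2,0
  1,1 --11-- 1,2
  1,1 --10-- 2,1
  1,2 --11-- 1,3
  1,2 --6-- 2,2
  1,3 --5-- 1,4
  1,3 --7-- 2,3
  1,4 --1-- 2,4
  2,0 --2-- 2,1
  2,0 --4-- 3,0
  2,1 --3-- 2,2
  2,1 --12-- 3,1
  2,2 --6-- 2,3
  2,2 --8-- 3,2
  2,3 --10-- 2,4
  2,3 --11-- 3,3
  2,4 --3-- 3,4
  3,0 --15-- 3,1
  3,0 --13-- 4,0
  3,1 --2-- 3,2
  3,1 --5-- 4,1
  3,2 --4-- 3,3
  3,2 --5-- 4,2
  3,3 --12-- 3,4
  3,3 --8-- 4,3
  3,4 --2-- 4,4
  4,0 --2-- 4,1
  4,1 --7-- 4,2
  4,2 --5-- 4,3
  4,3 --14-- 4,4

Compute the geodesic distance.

Shortest path: 4,1 → 3,1 → 3,2 → 2,2 → 2,3 → 1,3, total weight = 28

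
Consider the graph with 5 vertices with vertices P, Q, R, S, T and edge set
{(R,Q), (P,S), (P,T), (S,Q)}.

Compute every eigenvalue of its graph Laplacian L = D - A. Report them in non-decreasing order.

Degrees: deg(P) = 2, deg(Q) = 2, deg(R) = 1, deg(S) = 2, deg(T) = 1.
L = D − A with rows/columns ordered (P, Q, R, S, T):
  [ 2,  0,  0, -1, -1]
  [ 0,  2, -1, -1,  0]
  [ 0, -1,  1,  0,  0]
  [-1, -1,  0,  2,  0]
  [-1,  0,  0,  0,  1]
Characteristic polynomial: det(λI − L) = λ(λ² − 3λ + 1)(λ² − 5λ + 5).
Roots: λ = 0; (λ² − 3λ + 1) = 0 ⇒ λ = (3 ± √5)/2 ≈ 0.382, 2.618; (λ² − 5λ + 5) = 0 ⇒ λ = (5 ± √5)/2 ≈ 1.382, 3.618.
(Check: the roots sum (with multiplicity) to 8, matching trace L = Σdeg = 2·4 = 8.)
Laplacian eigenvalues (increasing order): [0.0, 0.382, 1.382, 2.618, 3.618]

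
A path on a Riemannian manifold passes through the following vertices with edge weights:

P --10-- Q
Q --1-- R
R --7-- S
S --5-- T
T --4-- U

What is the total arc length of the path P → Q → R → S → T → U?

Arc length = 10 + 1 + 7 + 5 + 4 = 27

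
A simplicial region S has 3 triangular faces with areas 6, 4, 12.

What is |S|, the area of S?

6 + 4 + 12 = 22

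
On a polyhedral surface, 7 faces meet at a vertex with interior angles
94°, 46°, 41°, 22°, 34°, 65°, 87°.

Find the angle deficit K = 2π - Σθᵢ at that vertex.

Sum of angles = 389°. K = 360° - 389° = -29° = -29π/180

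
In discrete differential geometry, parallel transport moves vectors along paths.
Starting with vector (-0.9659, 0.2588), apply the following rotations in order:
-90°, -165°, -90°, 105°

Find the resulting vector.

Total rotation: (-90°) + (-165°) + (-90°) + 105° = -240° ≡ 120° (mod 360°). Final vector: (0.2588, -0.9659)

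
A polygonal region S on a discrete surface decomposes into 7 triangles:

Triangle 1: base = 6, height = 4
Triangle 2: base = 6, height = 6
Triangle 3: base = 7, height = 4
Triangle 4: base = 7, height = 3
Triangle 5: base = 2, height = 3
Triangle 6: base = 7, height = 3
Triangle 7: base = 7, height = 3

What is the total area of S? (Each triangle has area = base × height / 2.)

(1/2)×6×4 + (1/2)×6×6 + (1/2)×7×4 + (1/2)×7×3 + (1/2)×2×3 + (1/2)×7×3 + (1/2)×7×3 = 78.5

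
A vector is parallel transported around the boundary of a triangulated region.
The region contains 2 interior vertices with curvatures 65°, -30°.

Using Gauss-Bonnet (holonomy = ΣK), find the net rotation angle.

Holonomy = total enclosed curvature = 65° + (-30°) = 35°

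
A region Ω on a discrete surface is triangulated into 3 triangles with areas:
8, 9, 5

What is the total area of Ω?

8 + 9 + 5 = 22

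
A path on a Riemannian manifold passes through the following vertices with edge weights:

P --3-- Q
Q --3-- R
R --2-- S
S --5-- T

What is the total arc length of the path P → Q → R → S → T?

Arc length = 3 + 3 + 2 + 5 = 13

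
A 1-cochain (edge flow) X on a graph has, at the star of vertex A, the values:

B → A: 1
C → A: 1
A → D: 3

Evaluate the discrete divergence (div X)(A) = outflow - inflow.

Divergence = sum of outgoing flows = (-1) + (-1) + 3 = 1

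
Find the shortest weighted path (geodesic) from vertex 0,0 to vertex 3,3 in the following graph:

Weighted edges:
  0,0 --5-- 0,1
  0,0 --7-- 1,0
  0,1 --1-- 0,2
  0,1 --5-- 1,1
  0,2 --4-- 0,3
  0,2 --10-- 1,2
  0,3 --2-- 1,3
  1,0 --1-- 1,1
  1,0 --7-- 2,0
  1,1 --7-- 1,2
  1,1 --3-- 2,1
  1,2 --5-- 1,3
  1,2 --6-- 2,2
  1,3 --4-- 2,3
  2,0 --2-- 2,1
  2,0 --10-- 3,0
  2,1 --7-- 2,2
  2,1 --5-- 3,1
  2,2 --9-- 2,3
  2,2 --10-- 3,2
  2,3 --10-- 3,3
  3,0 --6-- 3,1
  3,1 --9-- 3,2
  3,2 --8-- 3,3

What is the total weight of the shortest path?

Shortest path: 0,0 → 0,1 → 0,2 → 0,3 → 1,3 → 2,3 → 3,3, total weight = 26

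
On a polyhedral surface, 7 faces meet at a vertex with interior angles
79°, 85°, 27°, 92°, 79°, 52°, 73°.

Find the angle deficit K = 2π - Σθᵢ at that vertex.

Sum of angles = 487°. K = 360° - 487° = -127° = -127π/180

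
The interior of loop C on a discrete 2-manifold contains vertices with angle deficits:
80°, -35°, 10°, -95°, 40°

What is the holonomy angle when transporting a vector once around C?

Holonomy = total enclosed curvature = 80° + (-35°) + 10° + (-95°) + 40° = 0°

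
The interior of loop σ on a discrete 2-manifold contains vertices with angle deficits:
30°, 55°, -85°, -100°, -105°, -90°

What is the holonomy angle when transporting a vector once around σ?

Holonomy = total enclosed curvature = 30° + 55° + (-85°) + (-100°) + (-105°) + (-90°) = -295°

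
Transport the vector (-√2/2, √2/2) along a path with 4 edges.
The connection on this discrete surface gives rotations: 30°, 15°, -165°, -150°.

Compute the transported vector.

Total rotation: 30° + 15° + (-165°) + (-150°) = -270° ≡ 90° (mod 360°). Final vector: (-0.7071, -0.7071)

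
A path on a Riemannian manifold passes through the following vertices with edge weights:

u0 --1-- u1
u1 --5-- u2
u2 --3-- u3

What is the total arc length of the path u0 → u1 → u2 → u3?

Arc length = 1 + 5 + 3 = 9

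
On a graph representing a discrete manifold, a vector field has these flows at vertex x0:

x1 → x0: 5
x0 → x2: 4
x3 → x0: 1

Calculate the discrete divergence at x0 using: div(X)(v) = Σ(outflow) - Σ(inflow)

Divergence = sum of outgoing flows = (-5) + 4 + (-1) = -2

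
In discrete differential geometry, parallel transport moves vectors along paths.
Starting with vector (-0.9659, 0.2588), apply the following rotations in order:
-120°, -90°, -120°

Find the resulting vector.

Total rotation: (-120°) + (-90°) + (-120°) = -330° ≡ 30° (mod 360°). Final vector: (-0.9659, -0.2588)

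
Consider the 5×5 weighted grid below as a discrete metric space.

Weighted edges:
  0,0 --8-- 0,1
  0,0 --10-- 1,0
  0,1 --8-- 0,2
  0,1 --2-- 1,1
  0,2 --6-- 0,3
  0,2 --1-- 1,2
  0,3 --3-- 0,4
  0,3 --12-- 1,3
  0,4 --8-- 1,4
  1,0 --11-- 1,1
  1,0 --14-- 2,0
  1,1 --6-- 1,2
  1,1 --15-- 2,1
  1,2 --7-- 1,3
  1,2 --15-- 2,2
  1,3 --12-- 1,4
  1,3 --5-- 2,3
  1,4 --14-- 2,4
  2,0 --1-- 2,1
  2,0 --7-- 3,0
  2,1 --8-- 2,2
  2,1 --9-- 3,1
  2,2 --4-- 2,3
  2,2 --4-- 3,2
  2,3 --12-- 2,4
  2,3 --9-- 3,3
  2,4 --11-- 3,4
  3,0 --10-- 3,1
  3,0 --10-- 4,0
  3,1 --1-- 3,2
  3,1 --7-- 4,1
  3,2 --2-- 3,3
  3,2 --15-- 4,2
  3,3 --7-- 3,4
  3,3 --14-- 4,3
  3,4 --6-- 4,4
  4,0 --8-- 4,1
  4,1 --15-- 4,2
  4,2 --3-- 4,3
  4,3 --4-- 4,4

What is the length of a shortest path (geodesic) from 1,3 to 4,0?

Shortest path: 1,3 → 2,3 → 2,2 → 3,2 → 3,1 → 4,1 → 4,0, total weight = 29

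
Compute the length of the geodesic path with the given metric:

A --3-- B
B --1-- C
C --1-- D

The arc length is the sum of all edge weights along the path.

Arc length = 3 + 1 + 1 = 5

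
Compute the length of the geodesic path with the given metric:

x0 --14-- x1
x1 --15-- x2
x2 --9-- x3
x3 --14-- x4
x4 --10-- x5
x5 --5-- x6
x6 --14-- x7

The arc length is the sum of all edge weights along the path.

Arc length = 14 + 15 + 9 + 14 + 10 + 5 + 14 = 81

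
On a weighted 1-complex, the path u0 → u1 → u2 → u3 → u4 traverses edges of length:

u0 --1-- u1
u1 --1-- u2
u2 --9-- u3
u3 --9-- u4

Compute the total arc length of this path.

Arc length = 1 + 1 + 9 + 9 = 20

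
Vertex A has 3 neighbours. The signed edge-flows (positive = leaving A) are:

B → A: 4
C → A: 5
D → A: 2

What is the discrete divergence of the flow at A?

Divergence = sum of outgoing flows = (-4) + (-5) + (-2) = -11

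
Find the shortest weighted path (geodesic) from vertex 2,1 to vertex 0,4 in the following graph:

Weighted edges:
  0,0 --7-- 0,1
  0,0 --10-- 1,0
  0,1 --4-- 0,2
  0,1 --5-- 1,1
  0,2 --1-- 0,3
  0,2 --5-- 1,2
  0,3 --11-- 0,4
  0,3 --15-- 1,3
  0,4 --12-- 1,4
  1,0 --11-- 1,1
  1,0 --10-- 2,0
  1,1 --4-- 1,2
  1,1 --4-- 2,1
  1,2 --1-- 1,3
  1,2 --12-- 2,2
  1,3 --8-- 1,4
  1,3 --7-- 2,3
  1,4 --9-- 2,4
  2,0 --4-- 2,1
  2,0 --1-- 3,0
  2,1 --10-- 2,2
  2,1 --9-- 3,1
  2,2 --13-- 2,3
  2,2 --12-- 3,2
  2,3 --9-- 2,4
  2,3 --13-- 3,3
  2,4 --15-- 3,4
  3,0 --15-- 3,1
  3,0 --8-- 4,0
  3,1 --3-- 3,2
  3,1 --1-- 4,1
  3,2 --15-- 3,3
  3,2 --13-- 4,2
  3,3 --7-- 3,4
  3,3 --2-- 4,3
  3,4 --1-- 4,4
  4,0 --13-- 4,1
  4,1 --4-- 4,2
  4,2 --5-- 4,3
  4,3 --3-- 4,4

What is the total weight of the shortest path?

Shortest path: 2,1 → 1,1 → 1,2 → 0,2 → 0,3 → 0,4, total weight = 25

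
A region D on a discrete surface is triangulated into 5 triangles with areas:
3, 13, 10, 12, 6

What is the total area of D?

3 + 13 + 10 + 12 + 6 = 44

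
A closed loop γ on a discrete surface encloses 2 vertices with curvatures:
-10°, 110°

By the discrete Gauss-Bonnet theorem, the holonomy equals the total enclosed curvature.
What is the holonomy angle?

Holonomy = total enclosed curvature = (-10°) + 110° = 100°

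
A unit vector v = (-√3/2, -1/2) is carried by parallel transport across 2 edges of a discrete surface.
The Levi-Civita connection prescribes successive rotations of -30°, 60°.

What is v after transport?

Total rotation: (-30°) + 60° = 30°. Final vector: (-0.5000, -0.8660)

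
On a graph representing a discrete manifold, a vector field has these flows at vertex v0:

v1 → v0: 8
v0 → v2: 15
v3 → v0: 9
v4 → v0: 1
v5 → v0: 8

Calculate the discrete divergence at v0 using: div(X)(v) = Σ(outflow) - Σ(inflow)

Divergence = sum of outgoing flows = (-8) + 15 + (-9) + (-1) + (-8) = -11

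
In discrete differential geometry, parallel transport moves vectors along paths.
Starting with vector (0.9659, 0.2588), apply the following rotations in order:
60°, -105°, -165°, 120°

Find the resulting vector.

Total rotation: 60° + (-105°) + (-165°) + 120° = -90°. Final vector: (0.2588, -0.9659)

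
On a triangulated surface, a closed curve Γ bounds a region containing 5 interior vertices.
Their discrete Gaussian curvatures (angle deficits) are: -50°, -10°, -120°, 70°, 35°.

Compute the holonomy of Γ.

Holonomy = total enclosed curvature = (-50°) + (-10°) + (-120°) + 70° + 35° = -75°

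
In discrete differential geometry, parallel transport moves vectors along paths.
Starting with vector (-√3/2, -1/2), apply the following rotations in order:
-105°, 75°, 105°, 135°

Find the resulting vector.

Total rotation: (-105°) + 75° + 105° + 135° = 210° ≡ -150° (mod 360°). Final vector: (0.5000, 0.8660)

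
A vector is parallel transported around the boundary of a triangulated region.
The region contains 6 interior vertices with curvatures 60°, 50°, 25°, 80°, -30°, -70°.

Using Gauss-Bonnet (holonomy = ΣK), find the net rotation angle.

Holonomy = total enclosed curvature = 60° + 50° + 25° + 80° + (-30°) + (-70°) = 115°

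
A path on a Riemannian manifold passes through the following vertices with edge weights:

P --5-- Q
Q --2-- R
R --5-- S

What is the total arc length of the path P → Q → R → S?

Arc length = 5 + 2 + 5 = 12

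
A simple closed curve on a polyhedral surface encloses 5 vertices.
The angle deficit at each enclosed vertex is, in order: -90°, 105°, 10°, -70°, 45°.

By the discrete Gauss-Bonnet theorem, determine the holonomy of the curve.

Holonomy = total enclosed curvature = (-90°) + 105° + 10° + (-70°) + 45° = 0°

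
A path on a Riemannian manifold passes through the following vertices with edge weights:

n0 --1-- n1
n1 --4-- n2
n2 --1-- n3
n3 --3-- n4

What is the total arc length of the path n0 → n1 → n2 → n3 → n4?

Arc length = 1 + 4 + 1 + 3 = 9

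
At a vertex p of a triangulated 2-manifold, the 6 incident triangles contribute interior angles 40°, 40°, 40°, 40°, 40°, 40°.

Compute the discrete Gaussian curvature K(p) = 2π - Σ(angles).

Sum of angles = 240°. K = 360° - 240° = 120°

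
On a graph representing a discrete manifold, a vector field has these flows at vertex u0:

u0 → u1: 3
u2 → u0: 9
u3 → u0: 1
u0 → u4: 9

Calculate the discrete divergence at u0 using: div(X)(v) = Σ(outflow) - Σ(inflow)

Divergence = sum of outgoing flows = 3 + (-9) + (-1) + 9 = 2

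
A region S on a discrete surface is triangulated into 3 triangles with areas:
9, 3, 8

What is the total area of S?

9 + 3 + 8 = 20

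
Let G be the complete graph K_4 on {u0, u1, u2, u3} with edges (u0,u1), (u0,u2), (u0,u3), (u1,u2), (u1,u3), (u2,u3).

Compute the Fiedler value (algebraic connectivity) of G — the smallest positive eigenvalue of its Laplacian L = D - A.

For the complete graph K_n, L = nI − J (J = all-ones matrix). J has eigenvalues n (once, eigenvector 𝟙) and 0 (multiplicity n−1), so L has eigenvalues 0 (once) and n (multiplicity n−1). Here n = 4: eigenvalue 0 once and 4 with multiplicity 3.
Laplacian eigenvalues: [0.0, 4.0, 4.0, 4.0]. Algebraic connectivity (smallest non-zero eigenvalue) = 4.0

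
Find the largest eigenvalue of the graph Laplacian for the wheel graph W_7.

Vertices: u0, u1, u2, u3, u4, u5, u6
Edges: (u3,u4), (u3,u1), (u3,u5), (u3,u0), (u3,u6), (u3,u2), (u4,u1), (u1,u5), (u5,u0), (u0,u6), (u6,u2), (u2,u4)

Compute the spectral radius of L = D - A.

The wheel W_7 is the join K_1 ∨ C_6 (a hub joined to every vertex of a cycle of length 6). For a join G ∨ H (G on p vertices, H on q vertices) the Laplacian spectrum is 0, p+q, the eigenvalues of L(G) other than one 0 each shifted by +q, and the eigenvalues of L(H) other than one 0 each shifted by +p. With G = K_1 (p = 1, nothing left after dropping its 0) and H = C_6 (q = 6, eigenvalues 2 − 2cos(2πk/6), k = 0, …, 5; drop k = 0), the spectrum of W_7 is 0, 7, and 1 + (2 − 2cos(2πk/6)) = 3 − 2cos(2πk/6) for k = 1, …, 5:
k=1: 3 − 2cos(π/3) = 2.0; k=2: 3 − 2cos(2π/3) = 4.0; k=3: 3 − 2cos(π) = 5.0; k=4: 3 − 2cos(4π/3) = 4.0; k=5: 3 − 2cos(5π/3) = 2.0.
Laplacian eigenvalues: [0.0, 2.0, 2.0, 4.0, 4.0, 5.0, 7.0]. Largest eigenvalue (spectral radius) = 7.0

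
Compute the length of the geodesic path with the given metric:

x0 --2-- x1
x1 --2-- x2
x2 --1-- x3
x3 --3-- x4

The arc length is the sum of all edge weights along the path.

Arc length = 2 + 2 + 1 + 3 = 8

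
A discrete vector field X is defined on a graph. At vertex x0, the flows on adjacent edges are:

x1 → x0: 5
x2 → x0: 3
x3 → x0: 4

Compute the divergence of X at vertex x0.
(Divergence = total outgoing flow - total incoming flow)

Divergence = sum of outgoing flows = (-5) + (-3) + (-4) = -12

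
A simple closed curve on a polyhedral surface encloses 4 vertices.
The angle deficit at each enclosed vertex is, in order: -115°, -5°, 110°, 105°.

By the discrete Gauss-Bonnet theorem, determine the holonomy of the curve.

Holonomy = total enclosed curvature = (-115°) + (-5°) + 110° + 105° = 95°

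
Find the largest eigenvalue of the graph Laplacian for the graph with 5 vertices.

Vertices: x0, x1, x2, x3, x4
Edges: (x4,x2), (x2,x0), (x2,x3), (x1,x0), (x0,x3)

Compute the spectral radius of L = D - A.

Degrees: deg(x0) = 3, deg(x1) = 1, deg(x2) = 3, deg(x3) = 2, deg(x4) = 1.
L = D − A with rows/columns ordered (x0, x1, x2, x3, x4):
  [ 3, -1, -1, -1,  0]
  [-1,  1,  0,  0,  0]
  [-1,  0,  3, -1, -1]
  [-1,  0, -1,  2,  0]
  [ 0,  0, -1,  0,  1]
Characteristic polynomial: det(λI − L) = λ(λ² − 5λ + 3)(λ² − 5λ + 5).
Roots: λ = 0; (λ² − 5λ + 3) = 0 ⇒ λ = (5 ± √13)/2 ≈ 0.6972, 4.3028; (λ² − 5λ + 5) = 0 ⇒ λ = (5 ± √5)/2 ≈ 1.382, 3.618.
(Check: the roots sum (with multiplicity) to 10, matching trace L = Σdeg = 2·5 = 10.)
Laplacian eigenvalues: [0.0, 0.6972, 1.382, 3.618, 4.3028]. Largest eigenvalue (spectral radius) = 4.3028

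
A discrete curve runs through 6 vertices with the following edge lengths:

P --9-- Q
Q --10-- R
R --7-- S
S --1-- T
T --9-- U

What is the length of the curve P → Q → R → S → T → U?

Arc length = 9 + 10 + 7 + 1 + 9 = 36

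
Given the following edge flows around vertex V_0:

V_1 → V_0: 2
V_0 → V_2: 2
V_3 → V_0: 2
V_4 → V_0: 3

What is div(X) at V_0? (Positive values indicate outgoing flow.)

Divergence = sum of outgoing flows = (-2) + 2 + (-2) + (-3) = -5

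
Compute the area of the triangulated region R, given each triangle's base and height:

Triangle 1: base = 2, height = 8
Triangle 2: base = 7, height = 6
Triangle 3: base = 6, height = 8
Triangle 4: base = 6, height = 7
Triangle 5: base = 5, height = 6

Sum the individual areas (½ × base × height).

(1/2)×2×8 + (1/2)×7×6 + (1/2)×6×8 + (1/2)×6×7 + (1/2)×5×6 = 89.0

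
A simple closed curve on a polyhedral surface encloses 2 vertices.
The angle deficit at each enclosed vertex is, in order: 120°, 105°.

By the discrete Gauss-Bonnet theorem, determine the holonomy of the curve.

Holonomy = total enclosed curvature = 120° + 105° = 225°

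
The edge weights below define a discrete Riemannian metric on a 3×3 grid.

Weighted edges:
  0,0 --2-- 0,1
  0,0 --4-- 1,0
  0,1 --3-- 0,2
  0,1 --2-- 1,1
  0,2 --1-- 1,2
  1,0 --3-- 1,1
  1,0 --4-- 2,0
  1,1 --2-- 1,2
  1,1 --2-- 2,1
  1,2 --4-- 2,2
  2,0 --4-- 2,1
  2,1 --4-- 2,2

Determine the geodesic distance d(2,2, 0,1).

Shortest path: 2,2 → 1,2 → 0,2 → 0,1, total weight = 8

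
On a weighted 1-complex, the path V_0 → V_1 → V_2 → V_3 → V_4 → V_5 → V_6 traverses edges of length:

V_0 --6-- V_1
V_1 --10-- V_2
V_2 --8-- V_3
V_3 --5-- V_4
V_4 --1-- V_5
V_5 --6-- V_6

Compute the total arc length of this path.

Arc length = 6 + 10 + 8 + 5 + 1 + 6 = 36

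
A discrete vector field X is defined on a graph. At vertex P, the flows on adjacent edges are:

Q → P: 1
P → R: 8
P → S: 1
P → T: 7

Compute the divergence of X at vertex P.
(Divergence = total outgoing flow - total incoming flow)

Divergence = sum of outgoing flows = (-1) + 8 + 1 + 7 = 15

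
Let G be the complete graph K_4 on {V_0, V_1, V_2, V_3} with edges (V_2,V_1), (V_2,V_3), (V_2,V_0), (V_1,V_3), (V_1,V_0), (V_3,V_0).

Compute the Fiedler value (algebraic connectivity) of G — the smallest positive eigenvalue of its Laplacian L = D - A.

For the complete graph K_n, L = nI − J (J = all-ones matrix). J has eigenvalues n (once, eigenvector 𝟙) and 0 (multiplicity n−1), so L has eigenvalues 0 (once) and n (multiplicity n−1). Here n = 4: eigenvalue 0 once and 4 with multiplicity 3.
Laplacian eigenvalues: [0.0, 4.0, 4.0, 4.0]. Algebraic connectivity (smallest non-zero eigenvalue) = 4.0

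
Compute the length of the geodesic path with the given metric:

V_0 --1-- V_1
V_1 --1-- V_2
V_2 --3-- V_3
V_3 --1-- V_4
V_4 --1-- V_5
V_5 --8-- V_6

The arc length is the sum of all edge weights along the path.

Arc length = 1 + 1 + 3 + 1 + 1 + 8 = 15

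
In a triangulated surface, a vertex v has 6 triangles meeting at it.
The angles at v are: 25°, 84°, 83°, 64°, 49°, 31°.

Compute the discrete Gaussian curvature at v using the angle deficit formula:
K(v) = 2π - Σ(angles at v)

Sum of angles = 336°. K = 360° - 336° = 24° = 2π/15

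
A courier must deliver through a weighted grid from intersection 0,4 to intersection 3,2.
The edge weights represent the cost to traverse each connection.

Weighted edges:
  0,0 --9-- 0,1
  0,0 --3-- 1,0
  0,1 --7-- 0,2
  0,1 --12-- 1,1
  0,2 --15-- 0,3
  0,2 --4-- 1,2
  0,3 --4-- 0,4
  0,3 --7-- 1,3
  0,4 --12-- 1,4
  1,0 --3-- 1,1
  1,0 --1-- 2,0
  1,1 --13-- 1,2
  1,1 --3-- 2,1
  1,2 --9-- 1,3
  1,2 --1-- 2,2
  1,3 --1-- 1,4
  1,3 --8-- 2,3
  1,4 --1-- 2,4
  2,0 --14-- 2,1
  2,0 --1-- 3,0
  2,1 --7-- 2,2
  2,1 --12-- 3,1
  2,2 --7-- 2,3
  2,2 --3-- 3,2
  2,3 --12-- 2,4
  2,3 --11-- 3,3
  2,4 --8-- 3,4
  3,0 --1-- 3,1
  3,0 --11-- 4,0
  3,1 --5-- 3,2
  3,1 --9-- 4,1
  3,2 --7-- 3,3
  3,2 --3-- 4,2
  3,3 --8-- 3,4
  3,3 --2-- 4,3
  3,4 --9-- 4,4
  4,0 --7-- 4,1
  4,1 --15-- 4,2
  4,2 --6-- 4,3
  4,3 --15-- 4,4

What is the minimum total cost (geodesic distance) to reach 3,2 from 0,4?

Shortest path: 0,4 → 0,3 → 1,3 → 1,2 → 2,2 → 3,2, total weight = 24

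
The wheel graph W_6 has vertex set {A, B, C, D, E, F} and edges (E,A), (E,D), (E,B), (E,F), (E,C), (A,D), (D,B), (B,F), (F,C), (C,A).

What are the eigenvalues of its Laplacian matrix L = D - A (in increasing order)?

The wheel W_6 is the join K_1 ∨ C_5 (a hub joined to every vertex of a cycle of length 5). For a join G ∨ H (G on p vertices, H on q vertices) the Laplacian spectrum is 0, p+q, the eigenvalues of L(G) other than one 0 each shifted by +q, and the eigenvalues of L(H) other than one 0 each shifted by +p. With G = K_1 (p = 1, nothing left after dropping its 0) and H = C_5 (q = 5, eigenvalues 2 − 2cos(2πk/5), k = 0, …, 4; drop k = 0), the spectrum of W_6 is 0, 6, and 1 + (2 − 2cos(2πk/5)) = 3 − 2cos(2πk/5) for k = 1, …, 4:
k=1: 3 − 2cos(2π/5) = 2.382; k=2: 3 − 2cos(4π/5) = 4.618; k=3: 3 − 2cos(6π/5) = 4.618; k=4: 3 − 2cos(8π/5) = 2.382.
Laplacian eigenvalues (increasing order): [0.0, 2.382, 2.382, 4.618, 4.618, 6.0]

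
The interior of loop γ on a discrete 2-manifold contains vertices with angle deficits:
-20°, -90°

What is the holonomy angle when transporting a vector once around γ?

Holonomy = total enclosed curvature = (-20°) + (-90°) = -110°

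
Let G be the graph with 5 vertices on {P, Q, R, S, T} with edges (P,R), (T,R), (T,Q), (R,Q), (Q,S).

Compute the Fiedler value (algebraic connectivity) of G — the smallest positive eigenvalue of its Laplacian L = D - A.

Degrees: deg(P) = 1, deg(Q) = 3, deg(R) = 3, deg(S) = 1, deg(T) = 2.
L = D − A with rows/columns ordered (P, Q, R, S, T):
  [ 1,  0, -1,  0,  0]
  [ 0,  3, -1, -1, -1]
  [-1, -1,  3,  0, -1]
  [ 0, -1,  0,  1,  0]
  [ 0, -1, -1,  0,  2]
Characteristic polynomial: det(λI − L) = λ(λ² − 5λ + 3)(λ² − 5λ + 5).
Roots: λ = 0; (λ² − 5λ + 3) = 0 ⇒ λ = (5 ± √13)/2 ≈ 0.6972, 4.3028; (λ² − 5λ + 5) = 0 ⇒ λ = (5 ± √5)/2 ≈ 1.382, 3.618.
(Check: the roots sum (with multiplicity) to 10, matching trace L = Σdeg = 2·5 = 10.)
Laplacian eigenvalues: [0.0, 0.6972, 1.382, 3.618, 4.3028]. Algebraic connectivity (smallest non-zero eigenvalue) = 0.6972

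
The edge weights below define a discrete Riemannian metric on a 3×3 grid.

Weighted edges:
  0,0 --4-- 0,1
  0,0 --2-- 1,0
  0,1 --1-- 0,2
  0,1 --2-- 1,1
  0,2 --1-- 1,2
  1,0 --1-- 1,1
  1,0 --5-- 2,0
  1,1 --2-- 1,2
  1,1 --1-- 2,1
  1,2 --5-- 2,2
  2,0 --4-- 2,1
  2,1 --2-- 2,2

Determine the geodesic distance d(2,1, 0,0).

Shortest path: 2,1 → 1,1 → 1,0 → 0,0, total weight = 4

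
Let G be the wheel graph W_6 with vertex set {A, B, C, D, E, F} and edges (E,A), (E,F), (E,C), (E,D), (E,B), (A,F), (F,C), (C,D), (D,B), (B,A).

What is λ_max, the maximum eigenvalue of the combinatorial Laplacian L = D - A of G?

The wheel W_6 is the join K_1 ∨ C_5 (a hub joined to every vertex of a cycle of length 5). For a join G ∨ H (G on p vertices, H on q vertices) the Laplacian spectrum is 0, p+q, the eigenvalues of L(G) other than one 0 each shifted by +q, and the eigenvalues of L(H) other than one 0 each shifted by +p. With G = K_1 (p = 1, nothing left after dropping its 0) and H = C_5 (q = 5, eigenvalues 2 − 2cos(2πk/5), k = 0, …, 4; drop k = 0), the spectrum of W_6 is 0, 6, and 1 + (2 − 2cos(2πk/5)) = 3 − 2cos(2πk/5) for k = 1, …, 4:
k=1: 3 − 2cos(2π/5) = 2.382; k=2: 3 − 2cos(4π/5) = 4.618; k=3: 3 − 2cos(6π/5) = 4.618; k=4: 3 − 2cos(8π/5) = 2.382.
Laplacian eigenvalues: [0.0, 2.382, 2.382, 4.618, 4.618, 6.0]. Largest eigenvalue (spectral radius) = 6.0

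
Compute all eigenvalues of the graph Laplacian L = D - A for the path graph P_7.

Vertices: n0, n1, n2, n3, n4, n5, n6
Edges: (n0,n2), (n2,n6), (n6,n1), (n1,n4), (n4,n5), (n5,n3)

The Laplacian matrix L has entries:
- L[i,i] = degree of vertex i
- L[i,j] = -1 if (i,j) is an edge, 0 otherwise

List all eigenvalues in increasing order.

The path graph P_n has Laplacian eigenvalues λ_k = 2 − 2cos(kπ/n), k = 0, 1, …, n−1. Here n = 7:
k=0: 2 − 2cos(0) = 0.0; k=1: 2 − 2cos(π/7) = 0.1981; k=2: 2 − 2cos(2π/7) = 0.753; k=3: 2 − 2cos(3π/7) = 1.555; k=4: 2 − 2cos(4π/7) = 2.445; k=5: 2 − 2cos(5π/7) = 3.247; k=6: 2 − 2cos(6π/7) = 3.8019.
Laplacian eigenvalues (increasing order): [0.0, 0.1981, 0.753, 1.555, 2.445, 3.247, 3.8019]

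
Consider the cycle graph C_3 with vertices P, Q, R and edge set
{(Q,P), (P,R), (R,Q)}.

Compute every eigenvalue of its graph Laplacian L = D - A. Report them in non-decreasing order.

The cycle graph C_n has Laplacian eigenvalues λ_k = 2 − 2cos(2πk/n), k = 0, 1, …, n−1. Here n = 3:
k=0: 2 − 2cos(0) = 0.0; k=1: 2 − 2cos(2π/3) = 3.0; k=2: 2 − 2cos(4π/3) = 3.0.
Laplacian eigenvalues (increasing order): [0.0, 3.0, 3.0]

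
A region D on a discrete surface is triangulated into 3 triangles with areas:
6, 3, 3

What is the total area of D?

6 + 3 + 3 = 12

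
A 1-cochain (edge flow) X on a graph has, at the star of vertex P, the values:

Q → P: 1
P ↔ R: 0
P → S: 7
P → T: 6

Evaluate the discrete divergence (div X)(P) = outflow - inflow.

Divergence = sum of outgoing flows = (-1) + 0 + 7 + 6 = 12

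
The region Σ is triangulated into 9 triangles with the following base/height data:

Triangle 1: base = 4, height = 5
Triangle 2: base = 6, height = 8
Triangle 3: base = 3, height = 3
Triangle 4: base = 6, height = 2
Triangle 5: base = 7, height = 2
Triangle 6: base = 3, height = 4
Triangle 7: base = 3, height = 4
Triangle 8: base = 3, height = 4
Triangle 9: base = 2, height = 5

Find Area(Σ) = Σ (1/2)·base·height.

(1/2)×4×5 + (1/2)×6×8 + (1/2)×3×3 + (1/2)×6×2 + (1/2)×7×2 + (1/2)×3×4 + (1/2)×3×4 + (1/2)×3×4 + (1/2)×2×5 = 74.5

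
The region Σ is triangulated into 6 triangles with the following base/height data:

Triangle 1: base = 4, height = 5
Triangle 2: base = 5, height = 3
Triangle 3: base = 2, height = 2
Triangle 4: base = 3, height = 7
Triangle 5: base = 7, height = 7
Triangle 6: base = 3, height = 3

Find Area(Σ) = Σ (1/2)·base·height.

(1/2)×4×5 + (1/2)×5×3 + (1/2)×2×2 + (1/2)×3×7 + (1/2)×7×7 + (1/2)×3×3 = 59.0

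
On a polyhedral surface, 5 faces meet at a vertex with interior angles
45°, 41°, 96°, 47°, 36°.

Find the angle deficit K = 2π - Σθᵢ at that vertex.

Sum of angles = 265°. K = 360° - 265° = 95° = 19π/36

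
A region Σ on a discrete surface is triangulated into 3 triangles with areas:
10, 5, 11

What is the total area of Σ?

10 + 5 + 11 = 26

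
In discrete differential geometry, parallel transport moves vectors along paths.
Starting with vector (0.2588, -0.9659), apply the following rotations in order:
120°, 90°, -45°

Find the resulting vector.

Total rotation: 120° + 90° + (-45°) = 165°. Final vector: (0, 1)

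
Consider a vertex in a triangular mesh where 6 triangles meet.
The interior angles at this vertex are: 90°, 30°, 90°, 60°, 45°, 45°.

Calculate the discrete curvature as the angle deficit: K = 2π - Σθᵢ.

Sum of angles = 360°. K = 360° - 360° = 0° = 0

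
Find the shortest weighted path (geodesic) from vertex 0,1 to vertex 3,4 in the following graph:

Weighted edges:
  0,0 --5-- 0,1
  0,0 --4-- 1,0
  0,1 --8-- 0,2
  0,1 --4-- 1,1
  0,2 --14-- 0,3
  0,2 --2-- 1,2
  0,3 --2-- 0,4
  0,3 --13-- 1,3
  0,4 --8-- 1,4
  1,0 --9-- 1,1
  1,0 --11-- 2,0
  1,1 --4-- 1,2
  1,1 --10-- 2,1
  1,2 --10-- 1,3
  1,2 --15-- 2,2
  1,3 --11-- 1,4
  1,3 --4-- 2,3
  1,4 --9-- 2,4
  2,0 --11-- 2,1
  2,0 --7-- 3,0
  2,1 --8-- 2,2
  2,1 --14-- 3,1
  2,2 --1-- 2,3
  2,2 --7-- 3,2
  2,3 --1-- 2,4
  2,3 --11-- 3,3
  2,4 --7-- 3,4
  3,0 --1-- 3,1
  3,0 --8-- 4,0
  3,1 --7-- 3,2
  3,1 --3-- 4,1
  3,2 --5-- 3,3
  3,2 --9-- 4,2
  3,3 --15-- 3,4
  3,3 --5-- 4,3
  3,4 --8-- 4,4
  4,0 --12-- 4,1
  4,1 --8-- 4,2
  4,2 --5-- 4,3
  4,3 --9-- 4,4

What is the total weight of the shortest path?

Shortest path: 0,1 → 1,1 → 1,2 → 1,3 → 2,3 → 2,4 → 3,4, total weight = 30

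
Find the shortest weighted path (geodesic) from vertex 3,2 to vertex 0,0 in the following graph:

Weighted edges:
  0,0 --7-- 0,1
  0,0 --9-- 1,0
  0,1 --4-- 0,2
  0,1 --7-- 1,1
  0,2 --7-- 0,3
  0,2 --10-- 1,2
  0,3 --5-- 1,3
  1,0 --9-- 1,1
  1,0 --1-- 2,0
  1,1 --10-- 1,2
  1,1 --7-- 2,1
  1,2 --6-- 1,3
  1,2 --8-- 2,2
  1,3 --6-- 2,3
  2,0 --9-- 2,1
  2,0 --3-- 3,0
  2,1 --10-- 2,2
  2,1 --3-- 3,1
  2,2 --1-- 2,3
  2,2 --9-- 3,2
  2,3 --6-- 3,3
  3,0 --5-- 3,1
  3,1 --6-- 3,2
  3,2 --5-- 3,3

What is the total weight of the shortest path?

Shortest path: 3,2 → 3,1 → 3,0 → 2,0 → 1,0 → 0,0, total weight = 24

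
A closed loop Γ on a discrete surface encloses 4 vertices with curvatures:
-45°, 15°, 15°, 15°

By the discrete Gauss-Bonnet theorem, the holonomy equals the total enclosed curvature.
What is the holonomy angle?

Holonomy = total enclosed curvature = (-45°) + 15° + 15° + 15° = 0°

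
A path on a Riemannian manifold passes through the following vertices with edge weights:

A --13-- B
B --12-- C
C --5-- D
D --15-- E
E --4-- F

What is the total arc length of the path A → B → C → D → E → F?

Arc length = 13 + 12 + 5 + 15 + 4 = 49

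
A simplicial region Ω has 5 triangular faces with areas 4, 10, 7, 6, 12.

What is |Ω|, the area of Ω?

4 + 10 + 7 + 6 + 12 = 39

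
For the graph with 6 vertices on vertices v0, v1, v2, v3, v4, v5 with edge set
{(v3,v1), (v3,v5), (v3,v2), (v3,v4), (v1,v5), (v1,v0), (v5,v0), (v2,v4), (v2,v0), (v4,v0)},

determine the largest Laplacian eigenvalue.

Degrees: deg(v0) = 4, deg(v1) = 3, deg(v2) = 3, deg(v3) = 4, deg(v4) = 3, deg(v5) = 3.
L = D − A with rows/columns ordered (v0, v1, v2, v3, v4, v5):
  [ 4, -1, -1,  0, -1, -1]
  [-1,  3,  0, -1,  0, -1]
  [-1,  0,  3, -1, -1,  0]
  [ 0, -1, -1,  4, -1, -1]
  [-1,  0, -1, -1,  3,  0]
  [-1, -1,  0, -1,  0,  3]
Characteristic polynomial: det(λI − L) = λ(λ − 2)(λ − 4)³(λ − 6).
Roots: λ = 0; (λ − 2) = 0 ⇒ λ = 2; (λ − 4) = 0 ⇒ λ = 4 (multiplicity 3); (λ − 6) = 0 ⇒ λ = 6.
(Check: the roots sum (with multiplicity) to 20, matching trace L = Σdeg = 2·10 = 20.)
Laplacian eigenvalues: [0.0, 2.0, 4.0, 4.0, 4.0, 6.0]. Largest eigenvalue (spectral radius) = 6.0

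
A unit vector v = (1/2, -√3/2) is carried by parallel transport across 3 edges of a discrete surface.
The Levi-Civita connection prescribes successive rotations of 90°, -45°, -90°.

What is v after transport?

Total rotation: 90° + (-45°) + (-90°) = -45°. Final vector: (-0.2588, -0.9659)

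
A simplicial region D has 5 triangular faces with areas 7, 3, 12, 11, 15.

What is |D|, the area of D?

7 + 3 + 12 + 11 + 15 = 48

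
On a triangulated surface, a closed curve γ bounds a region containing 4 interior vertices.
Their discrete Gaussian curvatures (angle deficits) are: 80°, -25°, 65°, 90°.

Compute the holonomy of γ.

Holonomy = total enclosed curvature = 80° + (-25°) + 65° + 90° = 210°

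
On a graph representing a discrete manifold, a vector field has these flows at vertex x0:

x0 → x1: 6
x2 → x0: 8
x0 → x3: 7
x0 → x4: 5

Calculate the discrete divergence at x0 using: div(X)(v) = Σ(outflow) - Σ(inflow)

Divergence = sum of outgoing flows = 6 + (-8) + 7 + 5 = 10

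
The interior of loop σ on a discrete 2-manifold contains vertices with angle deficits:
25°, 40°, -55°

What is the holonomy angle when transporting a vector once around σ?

Holonomy = total enclosed curvature = 25° + 40° + (-55°) = 10°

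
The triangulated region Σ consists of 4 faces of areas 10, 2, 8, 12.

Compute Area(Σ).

10 + 2 + 8 + 12 = 32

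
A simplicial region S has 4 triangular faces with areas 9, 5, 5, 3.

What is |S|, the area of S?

9 + 5 + 5 + 3 = 22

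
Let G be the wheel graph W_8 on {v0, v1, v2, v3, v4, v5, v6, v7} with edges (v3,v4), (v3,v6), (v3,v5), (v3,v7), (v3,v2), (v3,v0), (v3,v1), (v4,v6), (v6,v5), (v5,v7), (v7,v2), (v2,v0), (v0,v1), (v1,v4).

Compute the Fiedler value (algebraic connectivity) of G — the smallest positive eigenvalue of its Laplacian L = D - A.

The wheel W_8 is the join K_1 ∨ C_7 (a hub joined to every vertex of a cycle of length 7). For a join G ∨ H (G on p vertices, H on q vertices) the Laplacian spectrum is 0, p+q, the eigenvalues of L(G) other than one 0 each shifted by +q, and the eigenvalues of L(H) other than one 0 each shifted by +p. With G = K_1 (p = 1, nothing left after dropping its 0) and H = C_7 (q = 7, eigenvalues 2 − 2cos(2πk/7), k = 0, …, 6; drop k = 0), the spectrum of W_8 is 0, 8, and 1 + (2 − 2cos(2πk/7)) = 3 − 2cos(2πk/7) for k = 1, …, 6:
k=1: 3 − 2cos(2π/7) = 1.753; k=2: 3 − 2cos(4π/7) = 3.445; k=3: 3 − 2cos(6π/7) = 4.8019; k=4: 3 − 2cos(8π/7) = 4.8019; k=5: 3 − 2cos(10π/7) = 3.445; k=6: 3 − 2cos(12π/7) = 1.753.
Laplacian eigenvalues: [0.0, 1.753, 1.753, 3.445, 3.445, 4.8019, 4.8019, 8.0]. Algebraic connectivity (smallest non-zero eigenvalue) = 1.753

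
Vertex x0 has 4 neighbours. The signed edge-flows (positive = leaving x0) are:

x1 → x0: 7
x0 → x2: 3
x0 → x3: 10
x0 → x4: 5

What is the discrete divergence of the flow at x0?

Divergence = sum of outgoing flows = (-7) + 3 + 10 + 5 = 11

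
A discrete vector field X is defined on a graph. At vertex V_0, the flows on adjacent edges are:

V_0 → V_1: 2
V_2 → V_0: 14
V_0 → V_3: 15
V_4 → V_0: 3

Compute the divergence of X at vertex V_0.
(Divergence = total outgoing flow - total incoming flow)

Divergence = sum of outgoing flows = 2 + (-14) + 15 + (-3) = 0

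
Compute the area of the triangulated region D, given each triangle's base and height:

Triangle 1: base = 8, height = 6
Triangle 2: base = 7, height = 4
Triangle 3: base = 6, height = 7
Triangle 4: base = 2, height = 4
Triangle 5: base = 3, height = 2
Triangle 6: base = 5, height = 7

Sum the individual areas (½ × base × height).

(1/2)×8×6 + (1/2)×7×4 + (1/2)×6×7 + (1/2)×2×4 + (1/2)×3×2 + (1/2)×5×7 = 83.5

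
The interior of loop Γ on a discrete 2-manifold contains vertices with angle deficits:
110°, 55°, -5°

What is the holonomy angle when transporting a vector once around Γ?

Holonomy = total enclosed curvature = 110° + 55° + (-5°) = 160°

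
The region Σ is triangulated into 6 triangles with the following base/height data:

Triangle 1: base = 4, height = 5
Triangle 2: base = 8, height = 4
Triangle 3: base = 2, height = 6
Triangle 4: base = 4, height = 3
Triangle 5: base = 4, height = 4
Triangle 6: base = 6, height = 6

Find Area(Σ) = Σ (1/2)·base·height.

(1/2)×4×5 + (1/2)×8×4 + (1/2)×2×6 + (1/2)×4×3 + (1/2)×4×4 + (1/2)×6×6 = 64.0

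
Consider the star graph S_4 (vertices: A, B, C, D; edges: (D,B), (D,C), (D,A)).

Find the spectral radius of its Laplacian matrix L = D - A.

The star S_4 is the complete bipartite graph K_{1,3} (one hub of degree 3, 3 leaves of degree 1). The Laplacian spectrum of K_{p,q} is 0, p (multiplicity q−1), q (multiplicity p−1), p+q. With p = 1, q = 3: 0 once, 1 with multiplicity 2, and 4 once. (Check: trace L = sum of degrees = 6 = 2·1 + 4.)
Laplacian eigenvalues: [0.0, 1.0, 1.0, 4.0]. Largest eigenvalue (spectral radius) = 4.0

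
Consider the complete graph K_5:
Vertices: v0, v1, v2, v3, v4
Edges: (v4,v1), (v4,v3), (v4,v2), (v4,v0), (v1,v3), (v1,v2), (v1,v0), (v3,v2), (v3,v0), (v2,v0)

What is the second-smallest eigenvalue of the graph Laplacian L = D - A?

For the complete graph K_n, L = nI − J (J = all-ones matrix). J has eigenvalues n (once, eigenvector 𝟙) and 0 (multiplicity n−1), so L has eigenvalues 0 (once) and n (multiplicity n−1). Here n = 5: eigenvalue 0 once and 5 with multiplicity 4.
Laplacian eigenvalues: [0.0, 5.0, 5.0, 5.0, 5.0]. Algebraic connectivity (smallest non-zero eigenvalue) = 5.0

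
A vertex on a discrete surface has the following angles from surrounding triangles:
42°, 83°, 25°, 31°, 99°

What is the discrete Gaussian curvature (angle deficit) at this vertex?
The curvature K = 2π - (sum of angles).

Sum of angles = 280°. K = 360° - 280° = 80° = 4π/9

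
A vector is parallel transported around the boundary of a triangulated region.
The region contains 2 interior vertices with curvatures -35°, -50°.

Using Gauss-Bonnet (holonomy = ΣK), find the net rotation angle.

Holonomy = total enclosed curvature = (-35°) + (-50°) = -85°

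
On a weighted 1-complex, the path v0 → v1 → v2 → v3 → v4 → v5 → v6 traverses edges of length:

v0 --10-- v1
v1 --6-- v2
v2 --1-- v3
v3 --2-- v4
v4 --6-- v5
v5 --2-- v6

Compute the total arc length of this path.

Arc length = 10 + 6 + 1 + 2 + 6 + 2 = 27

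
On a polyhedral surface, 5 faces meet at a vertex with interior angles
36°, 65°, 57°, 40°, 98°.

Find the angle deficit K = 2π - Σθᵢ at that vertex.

Sum of angles = 296°. K = 360° - 296° = 64° = 16π/45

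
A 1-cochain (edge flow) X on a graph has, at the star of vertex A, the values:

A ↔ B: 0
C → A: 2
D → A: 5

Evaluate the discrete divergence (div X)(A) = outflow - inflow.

Divergence = sum of outgoing flows = 0 + (-2) + (-5) = -7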